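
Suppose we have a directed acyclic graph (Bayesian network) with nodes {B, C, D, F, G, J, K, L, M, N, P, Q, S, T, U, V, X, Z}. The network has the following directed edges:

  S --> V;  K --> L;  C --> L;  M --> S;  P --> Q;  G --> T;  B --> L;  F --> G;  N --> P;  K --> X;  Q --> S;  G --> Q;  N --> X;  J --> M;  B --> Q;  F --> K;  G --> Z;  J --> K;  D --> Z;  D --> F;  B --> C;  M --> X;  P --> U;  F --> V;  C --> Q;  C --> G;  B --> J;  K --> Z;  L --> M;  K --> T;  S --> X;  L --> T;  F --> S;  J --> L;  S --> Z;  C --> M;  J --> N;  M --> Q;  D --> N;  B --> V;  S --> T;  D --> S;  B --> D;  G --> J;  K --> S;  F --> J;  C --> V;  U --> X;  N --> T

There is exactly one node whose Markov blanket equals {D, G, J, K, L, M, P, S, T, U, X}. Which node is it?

N

The target node must have every member of {D, G, J, K, L, M, P, S, T, U, X} as a parent, child, or co-parent, and no others.
Parents of N: D, J; children: P, T, X; co-parents: G, K, L, M, S, U.
These exactly cover the given set, so the node is N.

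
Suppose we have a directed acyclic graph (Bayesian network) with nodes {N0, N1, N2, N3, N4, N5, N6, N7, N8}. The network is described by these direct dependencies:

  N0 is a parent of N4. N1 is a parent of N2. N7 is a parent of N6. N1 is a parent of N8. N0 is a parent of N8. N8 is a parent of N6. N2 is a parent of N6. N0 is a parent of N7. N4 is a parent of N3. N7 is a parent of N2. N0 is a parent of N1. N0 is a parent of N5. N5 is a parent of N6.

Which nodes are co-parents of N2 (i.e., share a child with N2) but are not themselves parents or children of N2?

Children of N2: N6.
  N6: N5, N7, N8
Excluding nodes already adjacent to N2 (N1, N6, N7), the co-parent-only contribution is {N5, N8}.

{N5, N8}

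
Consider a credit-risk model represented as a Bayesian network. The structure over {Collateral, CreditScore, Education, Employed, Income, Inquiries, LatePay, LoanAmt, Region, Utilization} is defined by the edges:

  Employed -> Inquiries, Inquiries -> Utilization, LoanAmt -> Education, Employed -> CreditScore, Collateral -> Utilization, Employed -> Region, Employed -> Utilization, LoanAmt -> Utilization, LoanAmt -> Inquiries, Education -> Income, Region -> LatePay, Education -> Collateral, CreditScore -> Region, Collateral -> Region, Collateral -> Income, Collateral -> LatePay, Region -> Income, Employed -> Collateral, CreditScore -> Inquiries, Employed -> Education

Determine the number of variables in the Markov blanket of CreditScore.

5

Parents of CreditScore: Employed.
Children of CreditScore: Inquiries, Region.
Parents of each child, excluding CreditScore:
  parents(Region) \ {CreditScore} = {Collateral, Employed}.
  Inquiries also has parents Employed, LoanAmt.
MB(CreditScore) = {Collateral, Employed, Inquiries, LoanAmt, Region}, which has 5 nodes.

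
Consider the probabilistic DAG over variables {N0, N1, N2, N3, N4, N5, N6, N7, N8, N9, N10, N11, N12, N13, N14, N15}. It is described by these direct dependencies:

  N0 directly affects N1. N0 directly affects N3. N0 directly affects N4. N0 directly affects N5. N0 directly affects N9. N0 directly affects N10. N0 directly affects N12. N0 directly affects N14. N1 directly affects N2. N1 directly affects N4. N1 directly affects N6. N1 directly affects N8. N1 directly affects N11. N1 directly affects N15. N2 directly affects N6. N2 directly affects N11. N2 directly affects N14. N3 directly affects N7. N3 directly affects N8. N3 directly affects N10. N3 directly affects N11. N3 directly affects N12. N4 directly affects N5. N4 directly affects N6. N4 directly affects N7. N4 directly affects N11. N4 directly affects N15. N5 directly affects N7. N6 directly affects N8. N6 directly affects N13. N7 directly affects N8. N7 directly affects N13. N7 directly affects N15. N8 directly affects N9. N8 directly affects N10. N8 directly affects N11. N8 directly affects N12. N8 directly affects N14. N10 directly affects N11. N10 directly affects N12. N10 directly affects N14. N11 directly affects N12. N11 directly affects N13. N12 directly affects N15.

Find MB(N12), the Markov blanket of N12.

N12 has parents N0, N3, N8, N10, N11.
Children of N12: N15.
For each child, the remaining parents (spouses of N12):
  N15: N1, N4, N7
So the Markov blanket of N12 is {N0, N1, N3, N4, N7, N8, N10, N11, N15}.

{N0, N1, N3, N4, N7, N8, N10, N11, N15}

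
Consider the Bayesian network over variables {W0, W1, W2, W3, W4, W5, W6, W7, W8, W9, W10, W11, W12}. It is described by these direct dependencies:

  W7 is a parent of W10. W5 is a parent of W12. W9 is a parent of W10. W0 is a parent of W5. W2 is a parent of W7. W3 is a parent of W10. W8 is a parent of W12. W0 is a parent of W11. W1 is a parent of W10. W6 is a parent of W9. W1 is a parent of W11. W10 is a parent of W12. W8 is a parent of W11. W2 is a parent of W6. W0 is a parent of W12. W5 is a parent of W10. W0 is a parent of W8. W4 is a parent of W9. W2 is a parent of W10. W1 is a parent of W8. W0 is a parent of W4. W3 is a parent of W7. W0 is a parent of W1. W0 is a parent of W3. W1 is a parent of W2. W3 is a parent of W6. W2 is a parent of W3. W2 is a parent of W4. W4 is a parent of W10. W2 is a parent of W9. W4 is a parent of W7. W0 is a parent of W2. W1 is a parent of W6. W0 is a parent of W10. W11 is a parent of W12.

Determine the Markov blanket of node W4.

Ch(W4) = {W7, W9, W10}.
Parents of W4: W0, W2.
Other parents of W4's children:
  W7: W2, W3
  W9: W2, W6
  W10: W0, W1, W2, W3, W5, W7, W9
Union: {W0, W2} ∪ {W7, W9, W10} ∪ {W0, W1, W2, W3, W5, W6, W7, W9} = {W0, W1, W2, W3, W5, W6, W7, W9, W10}.

{W0, W1, W2, W3, W5, W6, W7, W9, W10}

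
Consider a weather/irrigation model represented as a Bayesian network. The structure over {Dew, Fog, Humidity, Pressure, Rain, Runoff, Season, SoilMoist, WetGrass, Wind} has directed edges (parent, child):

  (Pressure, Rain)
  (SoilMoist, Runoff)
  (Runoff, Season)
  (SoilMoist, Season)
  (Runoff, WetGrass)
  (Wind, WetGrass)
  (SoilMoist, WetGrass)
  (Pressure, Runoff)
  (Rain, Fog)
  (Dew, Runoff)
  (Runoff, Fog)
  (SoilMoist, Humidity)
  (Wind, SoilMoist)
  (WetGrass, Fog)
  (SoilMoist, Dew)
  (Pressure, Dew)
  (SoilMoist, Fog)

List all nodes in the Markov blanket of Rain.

{Fog, Pressure, Runoff, SoilMoist, WetGrass}

A node's Markov blanket = Pa ∪ Ch ∪ (parents of Ch other than the node itself).
Rain has parent Pressure.
Ch(Rain) = {Fog}.
Co-parents of Rain (other parents of its children):
  Fog: Runoff, SoilMoist, WetGrass
Taking the union gives {Fog, Pressure, Runoff, SoilMoist, WetGrass}.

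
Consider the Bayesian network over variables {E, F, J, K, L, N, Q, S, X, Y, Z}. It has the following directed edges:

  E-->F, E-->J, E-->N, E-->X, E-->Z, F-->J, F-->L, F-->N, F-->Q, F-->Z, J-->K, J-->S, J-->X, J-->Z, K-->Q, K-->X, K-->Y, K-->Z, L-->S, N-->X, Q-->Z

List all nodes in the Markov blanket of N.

The Markov blanket of a node is its parents, its children, and the other parents of its children.
N's children: X.
Parents of N: E, F.
Parents of each child, excluding N:
  X: E, J, K
MB(N) = {E, F, J, K, X}.

{E, F, J, K, X}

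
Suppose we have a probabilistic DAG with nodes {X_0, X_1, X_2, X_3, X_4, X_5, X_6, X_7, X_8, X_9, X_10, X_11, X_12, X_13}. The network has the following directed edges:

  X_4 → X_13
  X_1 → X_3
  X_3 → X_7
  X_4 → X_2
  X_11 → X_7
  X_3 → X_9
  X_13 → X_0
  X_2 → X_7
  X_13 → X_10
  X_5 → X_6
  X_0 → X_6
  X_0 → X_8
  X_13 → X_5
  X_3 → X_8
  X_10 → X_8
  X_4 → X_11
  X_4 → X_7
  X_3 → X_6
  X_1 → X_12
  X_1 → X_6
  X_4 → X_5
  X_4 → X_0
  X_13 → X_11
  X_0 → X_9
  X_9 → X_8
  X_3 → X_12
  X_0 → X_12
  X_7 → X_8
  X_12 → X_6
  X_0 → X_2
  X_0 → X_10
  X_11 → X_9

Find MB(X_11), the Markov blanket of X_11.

{X_0, X_2, X_3, X_4, X_7, X_9, X_13}

Recall MB(v) = parents ∪ children ∪ spouses, where spouses are the other parents of v's children.
Parents of X_11: X_4, X_13.
Children of X_11: X_7, X_9.
Co-parents of X_11 (other parents of its children):
  X_9: X_0, X_3
  X_7: X_2, X_3, X_4
Union: {X_4, X_13} ∪ {X_7, X_9} ∪ {X_0, X_2, X_3, X_4} = {X_0, X_2, X_3, X_4, X_7, X_9, X_13}.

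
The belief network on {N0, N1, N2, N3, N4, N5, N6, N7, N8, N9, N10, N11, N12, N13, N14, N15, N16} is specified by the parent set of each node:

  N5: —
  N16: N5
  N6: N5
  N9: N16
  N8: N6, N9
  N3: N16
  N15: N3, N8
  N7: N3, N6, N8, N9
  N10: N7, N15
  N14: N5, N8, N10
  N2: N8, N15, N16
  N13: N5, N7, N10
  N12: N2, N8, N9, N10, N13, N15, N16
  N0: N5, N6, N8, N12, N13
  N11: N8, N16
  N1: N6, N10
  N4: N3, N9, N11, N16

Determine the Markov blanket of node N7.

Parents of N7: N3, N6, N8, N9.
Ch(N7) = {N10, N13}.
Co-parents of N7 (other parents of its children):
  N10's other parent is N15.
  N13 also has parents N5, N10.
Taking the union gives {N3, N5, N6, N8, N9, N10, N13, N15}.

{N3, N5, N6, N8, N9, N10, N13, N15}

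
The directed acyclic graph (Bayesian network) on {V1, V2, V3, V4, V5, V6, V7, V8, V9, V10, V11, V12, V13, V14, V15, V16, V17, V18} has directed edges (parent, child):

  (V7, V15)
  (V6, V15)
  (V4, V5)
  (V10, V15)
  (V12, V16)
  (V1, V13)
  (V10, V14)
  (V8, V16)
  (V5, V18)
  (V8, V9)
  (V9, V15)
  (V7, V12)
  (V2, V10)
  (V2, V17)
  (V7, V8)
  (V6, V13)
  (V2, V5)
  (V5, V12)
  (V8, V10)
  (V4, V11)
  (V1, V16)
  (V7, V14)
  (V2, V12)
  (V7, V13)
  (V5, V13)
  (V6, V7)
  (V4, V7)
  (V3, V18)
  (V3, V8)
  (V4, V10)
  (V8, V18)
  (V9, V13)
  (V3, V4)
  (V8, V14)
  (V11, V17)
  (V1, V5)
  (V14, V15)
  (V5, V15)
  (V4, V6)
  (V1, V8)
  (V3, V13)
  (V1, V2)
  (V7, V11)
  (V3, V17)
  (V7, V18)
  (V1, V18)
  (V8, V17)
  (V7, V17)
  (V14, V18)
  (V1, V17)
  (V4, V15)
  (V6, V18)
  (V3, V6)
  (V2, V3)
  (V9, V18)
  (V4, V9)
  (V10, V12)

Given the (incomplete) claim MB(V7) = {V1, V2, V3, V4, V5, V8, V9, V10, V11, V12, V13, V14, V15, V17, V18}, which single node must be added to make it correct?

Parents of V7: V4, V6.
Children of V7: V8, V11, V12, V13, V14, V15, V17, V18.
Co-parents of V7 (other parents of its children):
  V8's other parents are V1, V3.
  parents(V11) \ {V7} = {V4}.
  V12 also has parents V2, V5, V10.
  V13 also has parents V1, V3, V5, V6, V9.
  V14 also has parents V8, V10.
  V15's other parents are V4, V5, V6, V9, V10, V14.
  parents(V17) \ {V7} = {V1, V2, V3, V8, V11}.
  parents(V18) \ {V7} = {V1, V3, V5, V6, V8, V9, V14}.
MB(V7) = {V1, V2, V3, V4, V5, V6, V8, V9, V10, V11, V12, V13, V14, V15, V17, V18}.
Comparing with the claimed set, V6 is missing.

V6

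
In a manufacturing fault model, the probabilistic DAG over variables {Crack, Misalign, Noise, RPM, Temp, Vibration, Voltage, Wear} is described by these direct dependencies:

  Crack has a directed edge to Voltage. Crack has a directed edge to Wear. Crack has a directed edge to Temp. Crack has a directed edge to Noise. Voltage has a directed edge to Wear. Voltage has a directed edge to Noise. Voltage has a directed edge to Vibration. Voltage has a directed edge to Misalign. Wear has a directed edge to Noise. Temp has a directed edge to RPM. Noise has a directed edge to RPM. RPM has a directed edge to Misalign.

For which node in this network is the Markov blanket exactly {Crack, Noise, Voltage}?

The target node must have every member of {Crack, Noise, Voltage} as a parent, child, or co-parent, and no others.
Parents of Wear: Crack, Voltage; children: Noise; co-parents: Crack, Voltage.
These exactly cover the given set, so the node is Wear.

Wear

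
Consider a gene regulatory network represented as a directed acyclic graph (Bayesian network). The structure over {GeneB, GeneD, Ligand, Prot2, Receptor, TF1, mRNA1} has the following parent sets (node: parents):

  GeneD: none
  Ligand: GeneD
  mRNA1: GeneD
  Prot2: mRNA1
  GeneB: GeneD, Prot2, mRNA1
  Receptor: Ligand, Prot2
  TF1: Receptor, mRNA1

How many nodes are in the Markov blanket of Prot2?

Pa(Prot2) = {mRNA1}.
Children of Prot2: GeneB, Receptor.
Other parents of Prot2's children:
  parents(GeneB) \ {Prot2} = {GeneD, mRNA1}.
  Receptor's other parent is Ligand.
MB(Prot2) = {GeneB, GeneD, Ligand, Receptor, mRNA1}, which has 5 nodes.

5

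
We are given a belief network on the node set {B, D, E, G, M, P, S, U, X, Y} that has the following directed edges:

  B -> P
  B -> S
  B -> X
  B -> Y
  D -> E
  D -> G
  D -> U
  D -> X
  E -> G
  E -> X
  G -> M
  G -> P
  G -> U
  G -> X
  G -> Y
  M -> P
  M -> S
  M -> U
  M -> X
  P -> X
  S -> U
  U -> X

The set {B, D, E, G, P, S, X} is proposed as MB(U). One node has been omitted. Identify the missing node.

A node's Markov blanket = Pa ∪ Ch ∪ (parents of Ch other than the node itself).
U's parents: D, G, M, S.
Ch(U) = {X}.
Parents of each child, excluding U:
  parents(X) \ {U} = {B, D, E, G, M, P}.
MB(U) = {B, D, E, G, M, P, S, X}.
Comparing with the claimed set, M is missing.

M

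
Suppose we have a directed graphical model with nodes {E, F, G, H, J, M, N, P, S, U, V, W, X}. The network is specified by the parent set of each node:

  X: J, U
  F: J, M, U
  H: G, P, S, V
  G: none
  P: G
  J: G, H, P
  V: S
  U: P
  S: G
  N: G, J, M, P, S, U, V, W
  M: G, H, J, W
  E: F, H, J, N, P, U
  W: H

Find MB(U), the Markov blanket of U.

{E, F, G, H, J, M, N, P, S, V, W, X}

Parents of U: P.
U has children E, F, N, X.
Co-parents of U (other parents of its children):
  N also has parents G, J, M, P, S, V, W.
  parents(F) \ {U} = {J, M}.
  X also has parent J.
  parents(E) \ {U} = {F, H, J, N, P}.
Union: {P} ∪ {E, F, N, X} ∪ {F, G, H, J, M, N, P, S, V, W} = {E, F, G, H, J, M, N, P, S, V, W, X}.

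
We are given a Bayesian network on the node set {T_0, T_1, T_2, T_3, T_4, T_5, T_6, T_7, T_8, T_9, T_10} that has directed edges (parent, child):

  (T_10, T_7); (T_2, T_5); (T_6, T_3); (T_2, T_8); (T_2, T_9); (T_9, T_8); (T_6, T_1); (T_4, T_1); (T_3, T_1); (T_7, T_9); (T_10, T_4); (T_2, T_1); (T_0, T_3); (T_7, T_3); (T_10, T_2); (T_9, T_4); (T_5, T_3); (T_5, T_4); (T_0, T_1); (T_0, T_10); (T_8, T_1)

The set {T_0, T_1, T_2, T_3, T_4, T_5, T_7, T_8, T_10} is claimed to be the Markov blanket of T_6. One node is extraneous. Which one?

T_10

By definition, MB(T_6) is built from T_6's parents, T_6's children, and the co-parents of T_6.
Parents of T_6: none.
T_6's children: T_1, T_3.
Parents of each child, excluding T_6:
  T_3's other parents are T_0, T_5, T_7.
  parents(T_1) \ {T_6} = {T_0, T_2, T_3, T_4, T_8}.
MB(T_6) = {T_0, T_1, T_2, T_3, T_4, T_5, T_7, T_8}.
T_10 is neither a parent, child, nor co-parent of T_6, so it does not belong.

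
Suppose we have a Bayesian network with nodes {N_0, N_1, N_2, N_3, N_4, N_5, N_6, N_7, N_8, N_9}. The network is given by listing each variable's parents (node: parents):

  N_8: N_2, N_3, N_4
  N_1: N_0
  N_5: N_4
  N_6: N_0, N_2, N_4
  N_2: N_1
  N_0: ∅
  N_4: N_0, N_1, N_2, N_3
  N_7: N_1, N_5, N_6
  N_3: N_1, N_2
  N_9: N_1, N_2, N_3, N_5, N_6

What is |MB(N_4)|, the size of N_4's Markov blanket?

7

Recall MB(v) = parents ∪ children ∪ spouses, where spouses are the other parents of v's children.
N_4's parents: N_0, N_1, N_2, N_3.
N_4's children: N_5, N_6, N_8.
Other parents of N_4's children:
  N_5: —
  N_6: N_0, N_2
  N_8: N_2, N_3
MB(N_4) = {N_0, N_1, N_2, N_3, N_5, N_6, N_8}, which has 7 nodes.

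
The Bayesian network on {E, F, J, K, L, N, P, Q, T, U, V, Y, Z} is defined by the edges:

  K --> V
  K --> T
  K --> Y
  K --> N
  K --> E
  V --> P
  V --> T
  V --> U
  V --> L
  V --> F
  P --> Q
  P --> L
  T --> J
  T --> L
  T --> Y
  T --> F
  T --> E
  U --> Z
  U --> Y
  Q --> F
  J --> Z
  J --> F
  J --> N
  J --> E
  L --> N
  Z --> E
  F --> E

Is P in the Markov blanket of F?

Recall MB(v) = parents ∪ children ∪ spouses, where spouses are the other parents of v's children.
Pa(F) = {J, Q, T, V}.
Ch(F) = {E}.
Co-parents of F (other parents of its children):
  parents(E) \ {F} = {J, K, T, Z}.
MB(F) = {E, J, K, Q, T, V, Z}; P is not in this set.

No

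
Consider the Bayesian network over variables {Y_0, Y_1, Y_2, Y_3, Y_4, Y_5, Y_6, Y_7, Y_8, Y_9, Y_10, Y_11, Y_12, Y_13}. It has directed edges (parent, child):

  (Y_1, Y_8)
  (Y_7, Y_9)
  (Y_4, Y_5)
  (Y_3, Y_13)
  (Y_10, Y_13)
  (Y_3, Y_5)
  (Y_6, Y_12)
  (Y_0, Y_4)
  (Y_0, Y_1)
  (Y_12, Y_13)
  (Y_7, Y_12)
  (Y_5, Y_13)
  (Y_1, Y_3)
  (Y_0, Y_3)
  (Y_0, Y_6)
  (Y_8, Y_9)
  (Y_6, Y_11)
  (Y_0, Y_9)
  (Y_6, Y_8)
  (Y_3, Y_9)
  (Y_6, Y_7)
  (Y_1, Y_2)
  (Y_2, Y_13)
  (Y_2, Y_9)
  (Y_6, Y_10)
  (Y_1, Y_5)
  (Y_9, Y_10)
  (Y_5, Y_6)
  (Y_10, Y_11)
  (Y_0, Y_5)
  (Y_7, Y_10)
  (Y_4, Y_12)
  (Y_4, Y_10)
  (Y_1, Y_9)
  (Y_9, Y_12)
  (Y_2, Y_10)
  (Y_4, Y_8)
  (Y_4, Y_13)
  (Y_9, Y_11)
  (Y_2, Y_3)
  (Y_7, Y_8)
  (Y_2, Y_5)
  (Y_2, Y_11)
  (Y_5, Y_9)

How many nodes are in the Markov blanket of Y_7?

11

Y_7's parents: Y_6.
Y_7 has children Y_8, Y_9, Y_10, Y_12.
For each child, the remaining parents (spouses of Y_7):
  Y_8: Y_1, Y_4, Y_6
  Y_9: Y_0, Y_1, Y_2, Y_3, Y_5, Y_8
  Y_10: Y_2, Y_4, Y_6, Y_9
  Y_12: Y_4, Y_6, Y_9
MB(Y_7) = {Y_0, Y_1, Y_2, Y_3, Y_4, Y_5, Y_6, Y_8, Y_9, Y_10, Y_12}, which has 11 nodes.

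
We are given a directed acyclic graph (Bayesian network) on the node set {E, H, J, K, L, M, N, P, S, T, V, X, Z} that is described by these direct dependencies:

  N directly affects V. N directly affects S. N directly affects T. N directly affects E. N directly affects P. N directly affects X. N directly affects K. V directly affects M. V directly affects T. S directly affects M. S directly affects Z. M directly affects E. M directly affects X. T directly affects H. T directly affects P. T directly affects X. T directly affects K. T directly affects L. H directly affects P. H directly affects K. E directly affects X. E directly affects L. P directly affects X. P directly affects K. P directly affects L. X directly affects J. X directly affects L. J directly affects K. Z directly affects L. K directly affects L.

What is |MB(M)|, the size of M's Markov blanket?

7

The Markov blanket of a node is its parents, its children, and the other parents of its children.
M has children E, X.
M has parents S, V.
Other parents of M's children:
  E: N
  X: E, N, P, T
MB(M) = {E, N, P, S, T, V, X}, which has 7 nodes.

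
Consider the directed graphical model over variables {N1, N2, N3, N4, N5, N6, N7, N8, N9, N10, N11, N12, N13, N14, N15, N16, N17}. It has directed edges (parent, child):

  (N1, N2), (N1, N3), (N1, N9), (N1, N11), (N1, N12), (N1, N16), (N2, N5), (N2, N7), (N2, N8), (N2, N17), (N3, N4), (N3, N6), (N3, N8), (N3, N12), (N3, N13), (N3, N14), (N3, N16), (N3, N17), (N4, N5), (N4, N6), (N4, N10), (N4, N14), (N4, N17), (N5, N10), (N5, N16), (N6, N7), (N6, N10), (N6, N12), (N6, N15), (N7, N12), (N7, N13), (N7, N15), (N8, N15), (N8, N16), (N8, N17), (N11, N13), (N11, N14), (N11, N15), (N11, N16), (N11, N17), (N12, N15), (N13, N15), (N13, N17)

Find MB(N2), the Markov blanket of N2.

Recall MB(v) = parents ∪ children ∪ spouses, where spouses are the other parents of v's children.
N2 has parent N1.
N2's children: N5, N7, N8, N17.
Other parents of N2's children:
  N5: N4
  N7: N6
  N8: N3
  N17: N3, N4, N8, N11, N13
Taking the union gives {N1, N3, N4, N5, N6, N7, N8, N11, N13, N17}.

{N1, N3, N4, N5, N6, N7, N8, N11, N13, N17}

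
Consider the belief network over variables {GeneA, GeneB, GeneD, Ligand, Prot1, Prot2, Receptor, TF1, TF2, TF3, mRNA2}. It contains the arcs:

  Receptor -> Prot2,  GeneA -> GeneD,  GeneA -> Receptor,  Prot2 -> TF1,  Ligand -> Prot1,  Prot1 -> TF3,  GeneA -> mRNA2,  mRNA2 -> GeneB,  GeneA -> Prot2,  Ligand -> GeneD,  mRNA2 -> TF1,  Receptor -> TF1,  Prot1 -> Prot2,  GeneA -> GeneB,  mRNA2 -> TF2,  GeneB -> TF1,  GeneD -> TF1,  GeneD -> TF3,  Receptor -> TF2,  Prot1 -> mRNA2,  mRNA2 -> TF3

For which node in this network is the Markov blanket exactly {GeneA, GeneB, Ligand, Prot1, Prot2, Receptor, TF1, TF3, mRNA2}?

GeneD

The target node must have every member of {GeneA, GeneB, Ligand, Prot1, Prot2, Receptor, TF1, TF3, mRNA2} as a parent, child, or co-parent, and no others.
Parents of GeneD: GeneA, Ligand; children: TF1, TF3; co-parents: GeneB, Prot1, Prot2, Receptor, mRNA2.
These exactly cover the given set, so the node is GeneD.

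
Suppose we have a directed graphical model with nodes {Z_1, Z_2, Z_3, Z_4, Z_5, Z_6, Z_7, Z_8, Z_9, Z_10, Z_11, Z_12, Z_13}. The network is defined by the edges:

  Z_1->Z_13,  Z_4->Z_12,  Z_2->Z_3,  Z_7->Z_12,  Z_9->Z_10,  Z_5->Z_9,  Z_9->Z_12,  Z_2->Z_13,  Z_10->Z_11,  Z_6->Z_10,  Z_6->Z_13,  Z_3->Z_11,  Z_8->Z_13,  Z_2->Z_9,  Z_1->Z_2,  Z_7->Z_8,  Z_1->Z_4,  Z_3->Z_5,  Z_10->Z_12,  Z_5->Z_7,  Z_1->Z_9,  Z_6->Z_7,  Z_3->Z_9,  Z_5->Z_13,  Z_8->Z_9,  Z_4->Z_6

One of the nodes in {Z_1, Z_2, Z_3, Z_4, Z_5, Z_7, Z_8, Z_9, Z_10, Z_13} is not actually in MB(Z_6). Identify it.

Z_6 has parent Z_4.
Children of Z_6: Z_7, Z_10, Z_13.
Other parents of Z_6's children:
  Z_7: Z_5
  Z_10: Z_9
  Z_13: Z_1, Z_2, Z_5, Z_8
MB(Z_6) = {Z_1, Z_2, Z_4, Z_5, Z_7, Z_8, Z_9, Z_10, Z_13}.
Z_3 is neither a parent, child, nor co-parent of Z_6, so it does not belong.

Z_3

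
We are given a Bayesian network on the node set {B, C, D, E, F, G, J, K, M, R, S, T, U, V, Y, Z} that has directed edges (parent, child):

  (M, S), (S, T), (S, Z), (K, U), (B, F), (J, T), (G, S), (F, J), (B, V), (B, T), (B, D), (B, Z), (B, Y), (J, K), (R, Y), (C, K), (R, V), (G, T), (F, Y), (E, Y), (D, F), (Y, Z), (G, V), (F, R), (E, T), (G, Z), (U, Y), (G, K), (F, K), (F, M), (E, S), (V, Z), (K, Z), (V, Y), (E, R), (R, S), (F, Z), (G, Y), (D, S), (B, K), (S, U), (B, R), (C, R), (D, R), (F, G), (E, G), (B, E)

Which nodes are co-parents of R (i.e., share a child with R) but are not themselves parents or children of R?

Children of R: S, V, Y.
  parents(S) \ {R} = {D, E, G, M}.
  parents(V) \ {R} = {B, G}.
  parents(Y) \ {R} = {B, E, F, G, U, V}.
Excluding nodes already adjacent to R (B, C, D, E, F, S, V, Y), the co-parent-only contribution is {G, M, U}.

{G, M, U}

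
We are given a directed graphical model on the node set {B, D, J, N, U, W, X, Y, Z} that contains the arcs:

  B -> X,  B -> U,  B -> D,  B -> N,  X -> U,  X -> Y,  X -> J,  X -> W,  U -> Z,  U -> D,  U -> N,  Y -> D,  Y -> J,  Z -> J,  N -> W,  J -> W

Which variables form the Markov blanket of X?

{B, J, N, U, W, Y, Z}

A node's Markov blanket = Pa ∪ Ch ∪ (parents of Ch other than the node itself).
X has parent B.
X has children J, U, W, Y.
For each child, the remaining parents (spouses of X):
  U also has parent B.
  Y has no other parent.
  J's other parents are Y, Z.
  W also has parents J, N.
MB(X) = {B, J, N, U, W, Y, Z}.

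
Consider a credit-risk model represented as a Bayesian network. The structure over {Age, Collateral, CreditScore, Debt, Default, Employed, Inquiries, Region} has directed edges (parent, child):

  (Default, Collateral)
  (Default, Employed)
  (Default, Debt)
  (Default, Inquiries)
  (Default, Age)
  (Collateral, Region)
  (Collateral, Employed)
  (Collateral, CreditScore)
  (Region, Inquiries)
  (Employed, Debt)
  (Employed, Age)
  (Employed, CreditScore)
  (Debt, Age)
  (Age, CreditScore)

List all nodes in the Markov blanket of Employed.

Employed has children Age, CreditScore, Debt.
Pa(Employed) = {Collateral, Default}.
Parents of each child, excluding Employed:
  Debt's other parent is Default.
  parents(Age) \ {Employed} = {Debt, Default}.
  CreditScore also has parents Age, Collateral.
MB(Employed) = {Age, Collateral, CreditScore, Debt, Default}.

{Age, Collateral, CreditScore, Debt, Default}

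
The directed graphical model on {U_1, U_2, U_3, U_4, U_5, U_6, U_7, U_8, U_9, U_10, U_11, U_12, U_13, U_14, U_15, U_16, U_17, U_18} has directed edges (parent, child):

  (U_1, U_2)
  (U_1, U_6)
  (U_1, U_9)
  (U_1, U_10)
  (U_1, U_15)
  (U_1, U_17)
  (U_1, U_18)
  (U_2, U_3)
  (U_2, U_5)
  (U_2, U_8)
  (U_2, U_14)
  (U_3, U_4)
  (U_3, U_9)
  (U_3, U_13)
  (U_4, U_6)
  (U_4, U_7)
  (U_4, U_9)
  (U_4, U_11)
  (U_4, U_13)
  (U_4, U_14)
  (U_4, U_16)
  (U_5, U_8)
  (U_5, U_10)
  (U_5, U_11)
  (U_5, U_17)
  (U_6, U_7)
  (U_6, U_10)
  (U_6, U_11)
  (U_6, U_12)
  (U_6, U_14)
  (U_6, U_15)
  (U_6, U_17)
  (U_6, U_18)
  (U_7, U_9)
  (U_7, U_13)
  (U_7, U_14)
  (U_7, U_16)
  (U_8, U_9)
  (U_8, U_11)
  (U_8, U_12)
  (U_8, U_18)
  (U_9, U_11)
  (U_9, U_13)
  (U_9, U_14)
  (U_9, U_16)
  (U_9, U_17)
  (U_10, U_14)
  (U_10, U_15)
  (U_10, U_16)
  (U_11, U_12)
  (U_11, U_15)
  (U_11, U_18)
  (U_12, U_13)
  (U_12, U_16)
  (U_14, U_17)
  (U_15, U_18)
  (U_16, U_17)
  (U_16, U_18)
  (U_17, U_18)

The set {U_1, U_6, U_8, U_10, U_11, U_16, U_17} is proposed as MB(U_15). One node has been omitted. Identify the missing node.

U_15 has child U_18.
U_15 has parents U_1, U_6, U_10, U_11.
For each child, the remaining parents (spouses of U_15):
  U_18 also has parents U_1, U_6, U_8, U_11, U_16, U_17.
MB(U_15) = {U_1, U_6, U_8, U_10, U_11, U_16, U_17, U_18}.
Comparing with the claimed set, U_18 is missing.

U_18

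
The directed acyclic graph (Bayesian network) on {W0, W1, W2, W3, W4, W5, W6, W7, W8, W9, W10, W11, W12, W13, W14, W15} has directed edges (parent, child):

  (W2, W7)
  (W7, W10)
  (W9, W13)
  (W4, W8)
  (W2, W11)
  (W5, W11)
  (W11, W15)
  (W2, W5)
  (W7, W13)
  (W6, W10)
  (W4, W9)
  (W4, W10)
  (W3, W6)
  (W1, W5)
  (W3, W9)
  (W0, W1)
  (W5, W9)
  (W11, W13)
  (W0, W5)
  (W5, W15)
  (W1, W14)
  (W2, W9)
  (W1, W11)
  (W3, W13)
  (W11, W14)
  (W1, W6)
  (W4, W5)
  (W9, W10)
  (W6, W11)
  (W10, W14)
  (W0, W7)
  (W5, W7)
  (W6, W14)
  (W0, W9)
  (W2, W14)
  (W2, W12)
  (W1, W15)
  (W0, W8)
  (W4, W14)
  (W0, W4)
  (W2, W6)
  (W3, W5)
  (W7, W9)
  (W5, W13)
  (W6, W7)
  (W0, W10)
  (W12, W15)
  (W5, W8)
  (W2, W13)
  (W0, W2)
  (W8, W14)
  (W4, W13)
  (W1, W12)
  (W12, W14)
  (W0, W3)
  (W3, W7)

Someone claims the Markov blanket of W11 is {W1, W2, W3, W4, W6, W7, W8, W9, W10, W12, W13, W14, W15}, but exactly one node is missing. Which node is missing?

A node's Markov blanket = Pa ∪ Ch ∪ (parents of Ch other than the node itself).
W11 has parents W1, W2, W5, W6.
Ch(W11) = {W13, W14, W15}.
Other parents of W11's children:
  W13: W2, W3, W4, W5, W7, W9
  W14: W1, W2, W4, W6, W8, W10, W12
  W15: W1, W5, W12
MB(W11) = {W1, W2, W3, W4, W5, W6, W7, W8, W9, W10, W12, W13, W14, W15}.
Comparing with the claimed set, W5 is missing.

W5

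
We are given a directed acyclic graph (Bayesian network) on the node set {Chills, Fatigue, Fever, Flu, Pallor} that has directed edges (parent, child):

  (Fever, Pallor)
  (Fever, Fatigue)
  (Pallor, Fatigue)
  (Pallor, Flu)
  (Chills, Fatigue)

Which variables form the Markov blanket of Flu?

{Pallor}

A node's Markov blanket = Pa ∪ Ch ∪ (parents of Ch other than the node itself).
Children of Flu: none.
Parents of Flu: Pallor.
With no children, Flu has no spouses; the co-parent set is empty.
Taking the union gives {Pallor}.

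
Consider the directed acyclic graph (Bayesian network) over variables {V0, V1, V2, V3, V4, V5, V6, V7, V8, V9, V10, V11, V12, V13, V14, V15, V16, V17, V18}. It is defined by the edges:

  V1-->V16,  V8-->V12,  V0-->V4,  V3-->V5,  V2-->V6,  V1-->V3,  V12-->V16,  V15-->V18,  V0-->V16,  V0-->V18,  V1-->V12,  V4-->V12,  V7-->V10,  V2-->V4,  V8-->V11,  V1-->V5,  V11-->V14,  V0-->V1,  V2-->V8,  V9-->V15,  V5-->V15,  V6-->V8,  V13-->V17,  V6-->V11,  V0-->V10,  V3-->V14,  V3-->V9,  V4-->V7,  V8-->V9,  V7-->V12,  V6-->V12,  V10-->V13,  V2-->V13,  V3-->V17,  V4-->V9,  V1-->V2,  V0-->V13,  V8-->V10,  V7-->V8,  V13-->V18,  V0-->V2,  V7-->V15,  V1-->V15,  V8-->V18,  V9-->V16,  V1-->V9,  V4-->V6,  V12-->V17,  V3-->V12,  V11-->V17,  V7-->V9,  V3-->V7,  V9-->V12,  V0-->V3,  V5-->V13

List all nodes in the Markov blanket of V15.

{V0, V1, V5, V7, V8, V9, V13, V18}

The Markov blanket of a node is its parents, its children, and the other parents of its children.
V15's parents: V1, V5, V7, V9.
V15's children: V18.
Co-parents of V15 (other parents of its children):
  V18: V0, V8, V13
MB(V15) = {V0, V1, V5, V7, V8, V9, V13, V18}.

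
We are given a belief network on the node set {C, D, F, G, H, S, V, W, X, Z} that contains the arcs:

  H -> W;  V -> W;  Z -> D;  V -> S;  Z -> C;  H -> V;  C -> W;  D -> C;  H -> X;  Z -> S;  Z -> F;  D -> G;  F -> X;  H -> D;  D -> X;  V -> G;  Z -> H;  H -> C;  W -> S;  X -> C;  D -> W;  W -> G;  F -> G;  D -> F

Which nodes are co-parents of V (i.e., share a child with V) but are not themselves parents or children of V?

Children of V: G, S, W.
  W's other parents are C, D, H.
  S also has parents W, Z.
  G also has parents D, F, W.
Excluding nodes already adjacent to V (G, H, S, W), the co-parent-only contribution is {C, D, F, Z}.

{C, D, F, Z}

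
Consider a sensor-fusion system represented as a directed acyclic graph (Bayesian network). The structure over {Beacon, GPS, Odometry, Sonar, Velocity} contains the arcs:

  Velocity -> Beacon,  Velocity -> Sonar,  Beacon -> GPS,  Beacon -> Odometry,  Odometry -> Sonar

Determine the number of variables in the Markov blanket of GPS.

1

GPS has no children.
GPS's parents: Beacon.
With no children, GPS has no spouses; the co-parent set is empty.
MB(GPS) = {Beacon}, which has 1 node.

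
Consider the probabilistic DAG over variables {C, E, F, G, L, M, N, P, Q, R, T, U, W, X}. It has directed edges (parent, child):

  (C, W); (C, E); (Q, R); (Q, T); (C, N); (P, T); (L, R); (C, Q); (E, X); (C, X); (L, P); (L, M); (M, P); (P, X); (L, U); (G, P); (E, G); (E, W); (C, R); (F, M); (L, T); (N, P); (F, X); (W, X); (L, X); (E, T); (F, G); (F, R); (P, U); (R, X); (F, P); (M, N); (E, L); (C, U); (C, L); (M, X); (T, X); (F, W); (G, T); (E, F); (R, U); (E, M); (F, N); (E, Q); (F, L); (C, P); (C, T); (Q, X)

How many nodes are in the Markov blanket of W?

By definition, MB(W) is built from W's parents, W's children, and the co-parents of W.
Pa(W) = {C, E, F}.
Children of W: X.
Parents of each child, excluding W:
  X also has parents C, E, F, L, M, P, Q, R, T.
MB(W) = {C, E, F, L, M, P, Q, R, T, X}, which has 10 nodes.

10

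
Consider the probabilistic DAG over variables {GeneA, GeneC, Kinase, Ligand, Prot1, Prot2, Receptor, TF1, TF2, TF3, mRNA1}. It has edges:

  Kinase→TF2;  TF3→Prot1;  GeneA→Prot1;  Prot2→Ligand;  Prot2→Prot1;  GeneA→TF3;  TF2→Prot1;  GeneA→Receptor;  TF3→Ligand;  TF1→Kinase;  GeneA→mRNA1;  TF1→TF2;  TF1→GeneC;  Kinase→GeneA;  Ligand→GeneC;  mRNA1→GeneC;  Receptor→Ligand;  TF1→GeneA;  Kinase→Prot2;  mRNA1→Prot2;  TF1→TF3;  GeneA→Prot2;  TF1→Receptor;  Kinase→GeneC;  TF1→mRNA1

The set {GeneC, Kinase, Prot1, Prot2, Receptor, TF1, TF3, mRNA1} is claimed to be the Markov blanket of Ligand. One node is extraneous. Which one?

Recall MB(v) = parents ∪ children ∪ spouses, where spouses are the other parents of v's children.
Ch(Ligand) = {GeneC}.
Ligand has parents Prot2, Receptor, TF3.
Other parents of Ligand's children:
  GeneC also has parents Kinase, TF1, mRNA1.
MB(Ligand) = {GeneC, Kinase, Prot2, Receptor, TF1, TF3, mRNA1}.
Prot1 is neither a parent, child, nor co-parent of Ligand, so it does not belong.

Prot1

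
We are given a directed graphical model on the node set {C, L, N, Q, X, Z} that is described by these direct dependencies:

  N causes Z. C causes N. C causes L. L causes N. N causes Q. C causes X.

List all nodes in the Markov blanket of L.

{C, N}

By definition, MB(L) is built from L's parents, L's children, and the co-parents of L.
Children of L: N.
L has parent C.
Parents of each child, excluding L:
  parents(N) \ {L} = {C}.
MB(L) = {C, N}.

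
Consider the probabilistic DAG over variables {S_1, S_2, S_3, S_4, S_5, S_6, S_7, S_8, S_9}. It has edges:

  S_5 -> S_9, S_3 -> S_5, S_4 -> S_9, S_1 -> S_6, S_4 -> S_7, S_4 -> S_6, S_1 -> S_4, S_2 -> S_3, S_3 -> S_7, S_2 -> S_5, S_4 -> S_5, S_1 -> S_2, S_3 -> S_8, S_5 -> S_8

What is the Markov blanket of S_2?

Recall MB(v) = parents ∪ children ∪ spouses, where spouses are the other parents of v's children.
Pa(S_2) = {S_1}.
S_2 has children S_3, S_5.
Other parents of S_2's children:
  S_3: —
  S_5: S_3, S_4
So the Markov blanket of S_2 is {S_1, S_3, S_4, S_5}.

{S_1, S_3, S_4, S_5}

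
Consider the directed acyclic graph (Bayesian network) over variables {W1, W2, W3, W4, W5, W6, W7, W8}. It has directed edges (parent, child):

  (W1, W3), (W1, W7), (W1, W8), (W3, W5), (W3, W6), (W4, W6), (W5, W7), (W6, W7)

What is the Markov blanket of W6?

{W1, W3, W4, W5, W7}

Recall MB(v) = parents ∪ children ∪ spouses, where spouses are the other parents of v's children.
Parents of W6: W3, W4.
W6's children: W7.
Co-parents of W6 (other parents of its children):
  W7 also has parents W1, W5.
MB(W6) = {W1, W3, W4, W5, W7}.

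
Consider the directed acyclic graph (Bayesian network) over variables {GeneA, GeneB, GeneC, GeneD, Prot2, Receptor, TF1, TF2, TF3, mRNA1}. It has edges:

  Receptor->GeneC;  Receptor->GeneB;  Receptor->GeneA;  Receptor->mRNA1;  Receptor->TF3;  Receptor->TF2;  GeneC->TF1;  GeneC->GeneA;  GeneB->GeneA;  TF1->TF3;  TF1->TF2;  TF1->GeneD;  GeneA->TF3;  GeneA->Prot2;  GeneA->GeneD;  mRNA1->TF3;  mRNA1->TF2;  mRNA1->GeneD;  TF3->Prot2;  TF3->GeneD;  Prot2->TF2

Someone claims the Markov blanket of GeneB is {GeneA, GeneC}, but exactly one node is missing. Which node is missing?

Receptor

Pa(GeneB) = {Receptor}.
GeneB has child GeneA.
Parents of each child, excluding GeneB:
  GeneA's other parents are GeneC, Receptor.
MB(GeneB) = {GeneA, GeneC, Receptor}.
Comparing with the claimed set, Receptor is missing.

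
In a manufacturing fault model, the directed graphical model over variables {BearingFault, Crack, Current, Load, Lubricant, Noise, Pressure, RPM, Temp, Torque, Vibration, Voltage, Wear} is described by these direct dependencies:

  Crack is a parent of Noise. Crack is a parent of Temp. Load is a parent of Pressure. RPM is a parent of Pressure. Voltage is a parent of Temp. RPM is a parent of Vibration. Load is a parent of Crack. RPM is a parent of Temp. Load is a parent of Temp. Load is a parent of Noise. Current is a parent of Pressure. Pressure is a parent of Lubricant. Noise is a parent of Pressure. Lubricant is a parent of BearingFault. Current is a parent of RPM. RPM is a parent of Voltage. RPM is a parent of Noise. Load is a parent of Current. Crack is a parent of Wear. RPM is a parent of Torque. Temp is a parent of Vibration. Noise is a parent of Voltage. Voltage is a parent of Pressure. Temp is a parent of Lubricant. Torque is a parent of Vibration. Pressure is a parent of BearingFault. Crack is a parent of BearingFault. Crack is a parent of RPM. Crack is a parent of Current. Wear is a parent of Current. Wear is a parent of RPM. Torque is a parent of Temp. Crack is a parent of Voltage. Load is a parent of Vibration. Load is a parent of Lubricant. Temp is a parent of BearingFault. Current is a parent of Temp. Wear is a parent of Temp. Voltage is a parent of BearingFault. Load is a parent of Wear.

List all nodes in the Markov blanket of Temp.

{BearingFault, Crack, Current, Load, Lubricant, Pressure, RPM, Torque, Vibration, Voltage, Wear}

Pa(Temp) = {Crack, Current, Load, RPM, Torque, Voltage, Wear}.
Temp's children: BearingFault, Lubricant, Vibration.
Parents of each child, excluding Temp:
  Lubricant also has parents Load, Pressure.
  BearingFault's other parents are Crack, Lubricant, Pressure, Voltage.
  Vibration also has parents Load, RPM, Torque.
MB(Temp) = {BearingFault, Crack, Current, Load, Lubricant, Pressure, RPM, Torque, Vibration, Voltage, Wear}.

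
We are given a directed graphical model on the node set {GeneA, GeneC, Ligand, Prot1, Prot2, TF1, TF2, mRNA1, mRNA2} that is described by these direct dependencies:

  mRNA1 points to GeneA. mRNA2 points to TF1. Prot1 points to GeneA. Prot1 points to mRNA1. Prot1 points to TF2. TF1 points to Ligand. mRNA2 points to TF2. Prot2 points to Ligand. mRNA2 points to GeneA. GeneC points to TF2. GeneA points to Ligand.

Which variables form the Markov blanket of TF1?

{GeneA, Ligand, Prot2, mRNA2}

A node's Markov blanket = Pa ∪ Ch ∪ (parents of Ch other than the node itself).
Pa(TF1) = {mRNA2}.
TF1's children: Ligand.
Parents of each child, excluding TF1:
  parents(Ligand) \ {TF1} = {GeneA, Prot2}.
MB(TF1) = {GeneA, Ligand, Prot2, mRNA2}.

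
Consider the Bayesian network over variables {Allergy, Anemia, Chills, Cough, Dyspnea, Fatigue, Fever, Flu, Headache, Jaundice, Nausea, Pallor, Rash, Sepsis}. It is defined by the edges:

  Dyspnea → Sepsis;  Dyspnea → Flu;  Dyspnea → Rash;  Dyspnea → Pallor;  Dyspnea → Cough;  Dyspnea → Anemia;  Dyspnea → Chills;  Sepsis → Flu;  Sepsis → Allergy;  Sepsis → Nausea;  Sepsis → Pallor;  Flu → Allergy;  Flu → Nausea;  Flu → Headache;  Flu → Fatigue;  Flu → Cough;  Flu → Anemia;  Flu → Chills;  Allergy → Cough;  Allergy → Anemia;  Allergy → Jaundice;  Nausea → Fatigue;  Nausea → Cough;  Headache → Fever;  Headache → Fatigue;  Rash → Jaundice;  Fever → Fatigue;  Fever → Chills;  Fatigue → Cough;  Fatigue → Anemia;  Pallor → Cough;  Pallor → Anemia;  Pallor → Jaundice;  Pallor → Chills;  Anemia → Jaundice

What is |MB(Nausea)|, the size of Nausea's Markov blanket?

Nausea's children: Cough, Fatigue.
Pa(Nausea) = {Flu, Sepsis}.
Other parents of Nausea's children:
  Fatigue: Fever, Flu, Headache
  Cough: Allergy, Dyspnea, Fatigue, Flu, Pallor
MB(Nausea) = {Allergy, Cough, Dyspnea, Fatigue, Fever, Flu, Headache, Pallor, Sepsis}, which has 9 nodes.

9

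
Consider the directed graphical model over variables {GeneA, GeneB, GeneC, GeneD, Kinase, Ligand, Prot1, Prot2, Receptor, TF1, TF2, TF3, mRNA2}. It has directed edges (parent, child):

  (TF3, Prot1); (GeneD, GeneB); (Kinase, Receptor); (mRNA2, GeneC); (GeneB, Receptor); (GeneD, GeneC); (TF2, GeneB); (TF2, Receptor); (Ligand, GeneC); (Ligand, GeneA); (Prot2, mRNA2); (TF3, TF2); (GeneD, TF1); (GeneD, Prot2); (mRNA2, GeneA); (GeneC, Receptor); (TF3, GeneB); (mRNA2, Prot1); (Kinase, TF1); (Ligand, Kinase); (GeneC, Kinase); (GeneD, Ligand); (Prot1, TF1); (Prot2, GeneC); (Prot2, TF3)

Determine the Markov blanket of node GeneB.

Recall MB(v) = parents ∪ children ∪ spouses, where spouses are the other parents of v's children.
GeneB's parents: GeneD, TF2, TF3.
GeneB has child Receptor.
Parents of each child, excluding GeneB:
  Receptor's other parents are GeneC, Kinase, TF2.
Taking the union gives {GeneC, GeneD, Kinase, Receptor, TF2, TF3}.

{GeneC, GeneD, Kinase, Receptor, TF2, TF3}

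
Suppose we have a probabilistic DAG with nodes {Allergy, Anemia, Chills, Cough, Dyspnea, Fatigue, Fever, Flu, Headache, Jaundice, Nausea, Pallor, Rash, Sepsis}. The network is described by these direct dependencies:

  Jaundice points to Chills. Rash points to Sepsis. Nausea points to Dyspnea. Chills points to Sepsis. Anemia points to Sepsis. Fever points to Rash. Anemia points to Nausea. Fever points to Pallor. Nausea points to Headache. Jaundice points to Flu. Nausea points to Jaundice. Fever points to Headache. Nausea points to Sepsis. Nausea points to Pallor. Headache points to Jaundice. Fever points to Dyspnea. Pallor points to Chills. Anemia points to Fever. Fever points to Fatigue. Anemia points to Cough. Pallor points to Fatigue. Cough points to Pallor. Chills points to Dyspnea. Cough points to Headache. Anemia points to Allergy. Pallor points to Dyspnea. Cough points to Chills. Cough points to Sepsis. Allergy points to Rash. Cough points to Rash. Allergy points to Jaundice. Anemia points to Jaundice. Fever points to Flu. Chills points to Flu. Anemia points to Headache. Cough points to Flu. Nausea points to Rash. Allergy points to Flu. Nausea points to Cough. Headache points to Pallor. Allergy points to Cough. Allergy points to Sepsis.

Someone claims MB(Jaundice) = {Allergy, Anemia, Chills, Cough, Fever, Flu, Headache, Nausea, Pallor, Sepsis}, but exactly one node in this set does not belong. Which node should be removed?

Sepsis

By definition, MB(Jaundice) is built from Jaundice's parents, Jaundice's children, and the co-parents of Jaundice.
Parents of Jaundice: Allergy, Anemia, Headache, Nausea.
Jaundice's children: Chills, Flu.
Parents of each child, excluding Jaundice:
  Chills: Cough, Pallor
  Flu: Allergy, Chills, Cough, Fever
MB(Jaundice) = {Allergy, Anemia, Chills, Cough, Fever, Flu, Headache, Nausea, Pallor}.
Sepsis is neither a parent, child, nor co-parent of Jaundice, so it does not belong.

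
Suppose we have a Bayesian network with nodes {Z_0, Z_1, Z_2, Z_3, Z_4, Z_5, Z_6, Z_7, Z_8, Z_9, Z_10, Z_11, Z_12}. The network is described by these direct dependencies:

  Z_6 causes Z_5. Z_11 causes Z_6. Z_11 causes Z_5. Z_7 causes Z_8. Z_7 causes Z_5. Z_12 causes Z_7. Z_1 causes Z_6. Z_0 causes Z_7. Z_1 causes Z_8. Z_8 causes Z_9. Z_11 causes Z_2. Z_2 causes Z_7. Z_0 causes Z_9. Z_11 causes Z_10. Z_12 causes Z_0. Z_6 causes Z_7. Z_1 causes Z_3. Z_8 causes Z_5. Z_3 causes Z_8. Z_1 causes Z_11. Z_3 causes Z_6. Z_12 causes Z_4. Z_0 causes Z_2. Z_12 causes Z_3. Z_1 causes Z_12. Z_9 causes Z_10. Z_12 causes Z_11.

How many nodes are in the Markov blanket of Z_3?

A node's Markov blanket = Pa ∪ Ch ∪ (parents of Ch other than the node itself).
Pa(Z_3) = {Z_1, Z_12}.
Z_3's children: Z_6, Z_8.
Co-parents of Z_3 (other parents of its children):
  parents(Z_6) \ {Z_3} = {Z_1, Z_11}.
  Z_8's other parents are Z_1, Z_7.
MB(Z_3) = {Z_1, Z_6, Z_7, Z_8, Z_11, Z_12}, which has 6 nodes.

6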